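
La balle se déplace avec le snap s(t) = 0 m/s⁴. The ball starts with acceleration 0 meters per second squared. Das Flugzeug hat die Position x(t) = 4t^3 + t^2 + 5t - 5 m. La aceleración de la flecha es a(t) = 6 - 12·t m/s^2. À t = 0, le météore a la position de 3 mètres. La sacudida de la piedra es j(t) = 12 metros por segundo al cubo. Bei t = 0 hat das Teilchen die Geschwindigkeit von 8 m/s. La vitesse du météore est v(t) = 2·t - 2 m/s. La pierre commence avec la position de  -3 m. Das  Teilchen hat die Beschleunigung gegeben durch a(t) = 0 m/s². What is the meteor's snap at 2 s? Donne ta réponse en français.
Pour résoudre ceci, nous devons prendre 3 dérivées de notre équation de la vitesse v(t) = 2·t - 2. En prenant d/dt de v(t), nous trouvons a(t) = 2. En prenant d/dt de a(t), nous trouvons j(t) = 0. En prenant d/dt de j(t), nous trouvons s(t) = 0. En utilisant s(t) = 0 et en substituant t = 2, nous trouvons s = 0.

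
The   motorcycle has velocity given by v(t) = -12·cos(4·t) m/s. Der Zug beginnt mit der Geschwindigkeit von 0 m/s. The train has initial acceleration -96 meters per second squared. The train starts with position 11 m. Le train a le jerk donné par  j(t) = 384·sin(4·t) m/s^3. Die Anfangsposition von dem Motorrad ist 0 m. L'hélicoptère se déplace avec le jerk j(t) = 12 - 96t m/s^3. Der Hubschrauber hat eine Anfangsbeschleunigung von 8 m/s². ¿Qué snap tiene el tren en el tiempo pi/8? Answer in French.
En partant du jerk j(t) = 384·sin(4·t), nous prenons 1 dérivée. La dérivée du jerk donne le snap: s(t) = 1536·cos(4·t). Nous avons le snap s(t) = 1536·cos(4·t). En substituant t = pi/8: s(pi/8) = 0.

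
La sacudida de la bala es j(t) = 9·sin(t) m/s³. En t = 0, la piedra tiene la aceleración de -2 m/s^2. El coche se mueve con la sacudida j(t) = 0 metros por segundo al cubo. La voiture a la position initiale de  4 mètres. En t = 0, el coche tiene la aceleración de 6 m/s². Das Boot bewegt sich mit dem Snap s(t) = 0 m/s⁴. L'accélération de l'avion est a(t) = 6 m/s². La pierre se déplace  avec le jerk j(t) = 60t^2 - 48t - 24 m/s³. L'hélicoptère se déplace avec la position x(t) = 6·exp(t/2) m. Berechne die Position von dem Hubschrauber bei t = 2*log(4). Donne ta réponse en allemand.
Mit x(t) = 6·exp(t/2) und Einsetzen von t = 2*log(4), finden wir x = 24.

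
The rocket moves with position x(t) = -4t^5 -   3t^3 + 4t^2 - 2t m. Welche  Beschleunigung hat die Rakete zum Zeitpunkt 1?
Wir müssen unsere Gleichung für die Position x(t) = -4·t^5 - 3·t^3 + 4·t^2 - 2·t 2-mal ableiten. Die Ableitung von der Position ergibt die Geschwindigkeit: v(t) = -20·t^4 - 9·t^2 + 8·t - 2. Die Ableitung von der Geschwindigkeit ergibt die Beschleunigung: a(t) = -80·t^3 - 18·t + 8. Mit a(t) = -80·t^3 - 18·t + 8 und Einsetzen von t = 1, finden wir a = -90.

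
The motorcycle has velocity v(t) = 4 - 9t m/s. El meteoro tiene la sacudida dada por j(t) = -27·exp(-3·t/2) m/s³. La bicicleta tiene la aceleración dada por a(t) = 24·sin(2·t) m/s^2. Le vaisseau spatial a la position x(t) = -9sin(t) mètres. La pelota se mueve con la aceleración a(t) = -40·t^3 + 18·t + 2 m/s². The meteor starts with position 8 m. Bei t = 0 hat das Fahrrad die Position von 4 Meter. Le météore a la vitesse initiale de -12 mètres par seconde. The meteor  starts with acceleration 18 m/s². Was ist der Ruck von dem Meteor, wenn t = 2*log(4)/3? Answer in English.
Using j(t) = -27·exp(-3·t/2) and substituting t = 2*log(4)/3, we find j = -27/4.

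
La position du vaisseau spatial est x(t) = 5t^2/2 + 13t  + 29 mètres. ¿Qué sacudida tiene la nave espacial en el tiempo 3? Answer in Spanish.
Partiendo de la posición x(t) = 5·t^2/2 + 13·t + 29, tomamos 3 derivadas. Tomando d/dt de x(t), encontramos v(t) = 5·t + 13. Tomando d/dt de v(t), encontramos a(t) = 5. La derivada de la aceleración da la sacudida: j(t) = 0. De la ecuación de la sacudida j(t) = 0, sustituimos t = 3 para obtener j = 0.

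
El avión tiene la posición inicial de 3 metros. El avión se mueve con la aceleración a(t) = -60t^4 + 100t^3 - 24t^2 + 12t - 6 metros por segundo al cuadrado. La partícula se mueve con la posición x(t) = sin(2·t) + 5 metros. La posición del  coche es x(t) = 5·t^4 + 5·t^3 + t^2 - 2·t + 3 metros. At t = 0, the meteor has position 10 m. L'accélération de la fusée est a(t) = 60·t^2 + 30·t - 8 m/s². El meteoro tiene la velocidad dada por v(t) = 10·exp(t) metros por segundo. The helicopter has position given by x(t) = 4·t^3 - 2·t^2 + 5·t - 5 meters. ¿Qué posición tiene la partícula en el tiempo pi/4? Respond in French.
En utilisant x(t) = sin(2·t) + 5 et en substituant t = pi/4, nous trouvons x = 6.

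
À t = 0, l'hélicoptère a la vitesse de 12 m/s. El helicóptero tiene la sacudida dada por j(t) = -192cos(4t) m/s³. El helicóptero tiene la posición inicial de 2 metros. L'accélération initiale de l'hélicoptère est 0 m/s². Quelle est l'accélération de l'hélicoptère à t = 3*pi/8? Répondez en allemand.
Ausgehend von dem Ruck j(t) = -192·cos(4·t), nehmen wir 1 Stammfunktion. Das Integral von dem Ruck ist die Beschleunigung. Mit a(0) = 0 erhalten wir a(t) = -48·sin(4·t). Aus der Gleichung für die Beschleunigung a(t) = -48·sin(4·t), setzen wir t = 3*pi/8 ein und erhalten a = 48.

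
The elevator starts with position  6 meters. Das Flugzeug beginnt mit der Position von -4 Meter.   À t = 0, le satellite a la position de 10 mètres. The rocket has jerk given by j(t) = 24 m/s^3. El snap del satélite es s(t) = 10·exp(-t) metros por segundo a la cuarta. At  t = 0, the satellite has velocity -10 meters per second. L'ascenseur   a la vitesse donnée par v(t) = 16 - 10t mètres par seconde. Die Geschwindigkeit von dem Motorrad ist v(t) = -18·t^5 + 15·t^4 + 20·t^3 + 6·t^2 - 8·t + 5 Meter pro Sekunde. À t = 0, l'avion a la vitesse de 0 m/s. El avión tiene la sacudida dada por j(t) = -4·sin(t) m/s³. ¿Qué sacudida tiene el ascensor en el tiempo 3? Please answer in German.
Ausgehend von der Geschwindigkeit v(t) = 16 - 10·t, nehmen wir 2 Ableitungen. Mit d/dt von v(t) finden wir a(t) = -10. Durch Ableiten von der Beschleunigung erhalten wir den Ruck: j(t) = 0. Mit j(t) = 0 und Einsetzen von t = 3, finden wir j = 0.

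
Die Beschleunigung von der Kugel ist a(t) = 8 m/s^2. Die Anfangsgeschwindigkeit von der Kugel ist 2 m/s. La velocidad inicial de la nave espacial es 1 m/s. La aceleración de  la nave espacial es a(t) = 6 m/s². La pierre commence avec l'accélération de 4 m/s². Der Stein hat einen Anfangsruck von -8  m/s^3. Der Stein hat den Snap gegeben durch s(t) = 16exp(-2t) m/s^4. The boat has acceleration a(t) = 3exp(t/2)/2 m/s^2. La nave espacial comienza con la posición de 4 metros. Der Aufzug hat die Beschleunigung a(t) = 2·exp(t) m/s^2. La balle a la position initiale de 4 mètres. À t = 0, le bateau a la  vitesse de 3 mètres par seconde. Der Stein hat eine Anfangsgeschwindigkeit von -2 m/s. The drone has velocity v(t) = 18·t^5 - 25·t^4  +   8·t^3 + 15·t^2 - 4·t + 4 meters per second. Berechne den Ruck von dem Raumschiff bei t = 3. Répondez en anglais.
We must differentiate our acceleration equation a(t) = 6 1 time. Taking d/dt of a(t), we find j(t) = 0. From the given jerk equation j(t) = 0, we substitute t = 3 to get j = 0.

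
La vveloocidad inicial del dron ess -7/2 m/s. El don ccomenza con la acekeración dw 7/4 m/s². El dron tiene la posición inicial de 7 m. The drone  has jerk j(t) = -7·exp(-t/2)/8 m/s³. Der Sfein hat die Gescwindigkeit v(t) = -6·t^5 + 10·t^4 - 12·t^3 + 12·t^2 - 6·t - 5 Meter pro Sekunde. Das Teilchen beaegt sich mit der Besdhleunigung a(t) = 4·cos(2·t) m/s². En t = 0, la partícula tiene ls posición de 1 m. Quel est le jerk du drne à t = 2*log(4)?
En utilisant j(t) = -7·exp(-t/2)/8 et en substituant t = 2*log(4), nous trouvons j = -7/32.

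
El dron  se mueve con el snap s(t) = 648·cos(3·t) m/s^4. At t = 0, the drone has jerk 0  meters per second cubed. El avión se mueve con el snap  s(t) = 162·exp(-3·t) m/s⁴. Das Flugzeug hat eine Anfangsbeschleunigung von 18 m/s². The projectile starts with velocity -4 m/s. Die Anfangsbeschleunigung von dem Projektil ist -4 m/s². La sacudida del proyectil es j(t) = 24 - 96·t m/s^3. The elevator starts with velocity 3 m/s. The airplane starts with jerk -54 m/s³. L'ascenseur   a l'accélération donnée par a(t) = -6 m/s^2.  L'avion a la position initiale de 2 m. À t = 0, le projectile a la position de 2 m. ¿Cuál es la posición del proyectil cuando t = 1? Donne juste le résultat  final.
La posición en t = 1 es x = -4.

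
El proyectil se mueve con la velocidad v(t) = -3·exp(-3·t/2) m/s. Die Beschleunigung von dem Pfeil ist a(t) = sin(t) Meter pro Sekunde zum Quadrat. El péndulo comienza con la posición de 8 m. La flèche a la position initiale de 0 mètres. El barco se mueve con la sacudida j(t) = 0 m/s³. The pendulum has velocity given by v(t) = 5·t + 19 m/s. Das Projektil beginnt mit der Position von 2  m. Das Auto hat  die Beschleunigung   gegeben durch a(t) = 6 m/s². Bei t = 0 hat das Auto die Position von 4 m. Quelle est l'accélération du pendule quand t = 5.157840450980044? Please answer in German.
Ausgehend von der Geschwindigkeit v(t) = 5·t + 19, nehmen wir 1 Ableitung. Die Ableitung von der Geschwindigkeit ergibt die Beschleunigung: a(t) = 5. Aus der Gleichung für die Beschleunigung a(t) = 5, setzen wir t = 5.157840450980044 ein und erhalten a = 5.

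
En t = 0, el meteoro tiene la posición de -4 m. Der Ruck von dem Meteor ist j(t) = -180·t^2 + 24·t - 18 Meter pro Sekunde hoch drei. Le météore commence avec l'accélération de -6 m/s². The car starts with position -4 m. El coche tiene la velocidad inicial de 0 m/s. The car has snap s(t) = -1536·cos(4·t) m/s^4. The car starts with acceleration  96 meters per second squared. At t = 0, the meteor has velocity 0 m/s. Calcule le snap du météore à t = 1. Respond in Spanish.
Para resolver esto, necesitamos tomar 1 derivada de nuestra ecuación de la sacudida j(t) = -180·t^2 + 24·t - 18. Tomando d/dt de j(t), encontramos s(t) = 24 - 360·t. Tenemos el snap s(t) = 24 - 360·t. Sustituyendo t = 1: s(1) = -336.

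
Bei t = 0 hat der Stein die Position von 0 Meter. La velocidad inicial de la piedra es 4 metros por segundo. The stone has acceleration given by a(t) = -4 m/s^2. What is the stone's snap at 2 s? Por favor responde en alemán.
Um dies zu lösen, müssen wir 2 Ableitungen unserer Gleichung für die Beschleunigung a(t) = -4 nehmen. Durch Ableiten von der Beschleunigung erhalten wir den Ruck: j(t) = 0. Durch Ableiten von dem Ruck erhalten wir den Snap: s(t) = 0. Mit s(t) = 0 und Einsetzen von t = 2, finden wir s = 0.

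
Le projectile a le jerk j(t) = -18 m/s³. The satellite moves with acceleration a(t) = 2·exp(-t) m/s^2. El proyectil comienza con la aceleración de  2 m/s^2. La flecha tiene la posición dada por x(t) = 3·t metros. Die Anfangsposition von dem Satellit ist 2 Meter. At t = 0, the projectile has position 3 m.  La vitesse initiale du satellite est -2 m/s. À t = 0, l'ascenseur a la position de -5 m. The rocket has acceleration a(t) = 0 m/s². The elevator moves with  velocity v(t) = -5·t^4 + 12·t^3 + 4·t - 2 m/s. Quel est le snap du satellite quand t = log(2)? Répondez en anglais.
We must differentiate our acceleration equation a(t) = 2·exp(-t) 2 times. Taking d/dt of a(t), we find j(t) = -2·exp(-t). Taking d/dt of j(t), we find s(t) = 2·exp(-t). We have snap s(t) = 2·exp(-t). Substituting t = log(2): s(log(2)) = 1.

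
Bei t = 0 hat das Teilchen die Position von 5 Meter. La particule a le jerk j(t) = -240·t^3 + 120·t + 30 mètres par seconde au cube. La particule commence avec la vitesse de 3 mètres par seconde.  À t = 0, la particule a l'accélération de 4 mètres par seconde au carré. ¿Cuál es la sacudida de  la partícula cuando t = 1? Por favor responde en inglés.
We have jerk j(t) = -240·t^3 + 120·t + 30. Substituting t = 1: j(1) = -90.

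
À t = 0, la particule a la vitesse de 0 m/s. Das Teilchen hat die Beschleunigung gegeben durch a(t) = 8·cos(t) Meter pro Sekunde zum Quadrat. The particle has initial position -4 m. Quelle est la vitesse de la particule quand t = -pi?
En partant de l'accélération a(t) = 8·cos(t), nous prenons 1 intégrale. L'intégrale de l'accélération, avec v(0) = 0, donne la vitesse: v(t) = 8·sin(t). De l'équation de la vitesse v(t) = 8·sin(t), nous substituons t = -pi pour obtenir v = 0.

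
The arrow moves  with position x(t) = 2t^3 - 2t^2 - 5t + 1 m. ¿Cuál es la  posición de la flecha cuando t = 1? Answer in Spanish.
Tenemos la posición x(t) = 2·t^3 - 2·t^2 - 5·t + 1. Sustituyendo t = 1: x(1) = -4.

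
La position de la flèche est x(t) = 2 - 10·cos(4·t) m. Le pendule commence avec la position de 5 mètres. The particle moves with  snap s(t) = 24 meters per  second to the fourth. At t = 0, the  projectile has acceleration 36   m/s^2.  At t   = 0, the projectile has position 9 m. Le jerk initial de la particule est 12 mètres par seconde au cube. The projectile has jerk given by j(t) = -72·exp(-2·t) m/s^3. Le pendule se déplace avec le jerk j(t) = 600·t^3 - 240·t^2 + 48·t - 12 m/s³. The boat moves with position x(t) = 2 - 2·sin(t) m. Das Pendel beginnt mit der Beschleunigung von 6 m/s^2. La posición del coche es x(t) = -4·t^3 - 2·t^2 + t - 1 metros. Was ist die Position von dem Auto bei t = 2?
Wir haben die Position x(t) = -4·t^3 - 2·t^2 + t - 1. Durch Einsetzen von t = 2: x(2) = -39.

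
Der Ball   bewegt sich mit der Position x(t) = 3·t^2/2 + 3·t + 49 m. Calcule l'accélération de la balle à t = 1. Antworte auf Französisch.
En partant de la position x(t) = 3·t^2/2 + 3·t + 49, nous prenons 2 dérivées. En dérivant la position, nous obtenons la vitesse: v(t) = 3·t + 3. En dérivant la vitesse, nous obtenons l'accélération: a(t) = 3. De l'équation de l'accélération a(t) = 3, nous substituons t = 1 pour obtenir a = 3.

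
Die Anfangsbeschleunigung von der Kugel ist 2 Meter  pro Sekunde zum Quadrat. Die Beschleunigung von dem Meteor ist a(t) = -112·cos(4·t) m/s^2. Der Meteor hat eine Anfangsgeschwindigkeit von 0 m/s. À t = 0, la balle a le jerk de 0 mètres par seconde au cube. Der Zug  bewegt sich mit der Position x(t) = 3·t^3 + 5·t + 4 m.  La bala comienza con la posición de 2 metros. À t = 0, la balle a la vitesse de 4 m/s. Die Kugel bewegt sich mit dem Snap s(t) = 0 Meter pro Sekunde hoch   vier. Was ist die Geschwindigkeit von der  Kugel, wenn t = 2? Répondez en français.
Nous devons trouver la primitive de notre équation du snap s(t) = 0 3 fois. En intégrant le snap et en utilisant la condition initiale j(0) = 0, nous obtenons j(t) = 0. L'intégrale du jerk, avec a(0) = 2, donne l'accélération: a(t) = 2. En prenant ∫a(t)dt et en appliquant v(0) = 4, nous trouvons v(t) = 2·t + 4. Nous avons la vitesse v(t) = 2·t + 4. En substituant t = 2: v(2) = 8.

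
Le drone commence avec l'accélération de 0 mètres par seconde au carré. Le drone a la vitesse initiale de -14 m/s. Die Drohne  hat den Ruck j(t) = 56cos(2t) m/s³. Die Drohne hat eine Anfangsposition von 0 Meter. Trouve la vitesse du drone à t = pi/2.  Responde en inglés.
Starting from jerk j(t) = 56·cos(2·t), we take 2 integrals. Integrating jerk and using the initial condition a(0) = 0, we get a(t) = 28·sin(2·t). The antiderivative of acceleration is velocity. Using v(0) = -14, we get v(t) = -14·cos(2·t). We have velocity v(t) = -14·cos(2·t). Substituting t = pi/2: v(pi/2) = 14.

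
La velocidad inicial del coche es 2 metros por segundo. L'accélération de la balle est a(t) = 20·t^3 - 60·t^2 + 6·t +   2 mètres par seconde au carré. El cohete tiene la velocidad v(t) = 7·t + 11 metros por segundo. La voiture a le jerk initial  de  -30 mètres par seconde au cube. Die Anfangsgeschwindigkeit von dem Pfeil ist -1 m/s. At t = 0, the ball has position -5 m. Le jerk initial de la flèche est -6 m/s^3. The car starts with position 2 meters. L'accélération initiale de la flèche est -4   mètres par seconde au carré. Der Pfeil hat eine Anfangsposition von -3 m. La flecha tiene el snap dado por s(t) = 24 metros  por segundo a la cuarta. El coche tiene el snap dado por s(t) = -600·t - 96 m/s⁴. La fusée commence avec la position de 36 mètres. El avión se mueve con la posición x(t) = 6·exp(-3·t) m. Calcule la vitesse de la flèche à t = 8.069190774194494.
Nous devons trouver la primitive de notre équation du snap s(t) = 24 3 fois. L'intégrale du snap, avec j(0) = -6, donne le jerk: j(t) = 24·t - 6. L'intégrale du jerk, avec a(0) = -4, donne l'accélération: a(t) = 12·t^2 - 6·t - 4. L'intégrale de l'accélération, avec v(0) = -1, donne la vitesse: v(t) = 4·t^3 - 3·t^2 - 4·t - 1. Nous avons la vitesse v(t) = 4·t^3 - 3·t^2 - 4·t - 1. En substituant t = 8.069190774194494: v(8.069190774194494) = 1872.98714406946.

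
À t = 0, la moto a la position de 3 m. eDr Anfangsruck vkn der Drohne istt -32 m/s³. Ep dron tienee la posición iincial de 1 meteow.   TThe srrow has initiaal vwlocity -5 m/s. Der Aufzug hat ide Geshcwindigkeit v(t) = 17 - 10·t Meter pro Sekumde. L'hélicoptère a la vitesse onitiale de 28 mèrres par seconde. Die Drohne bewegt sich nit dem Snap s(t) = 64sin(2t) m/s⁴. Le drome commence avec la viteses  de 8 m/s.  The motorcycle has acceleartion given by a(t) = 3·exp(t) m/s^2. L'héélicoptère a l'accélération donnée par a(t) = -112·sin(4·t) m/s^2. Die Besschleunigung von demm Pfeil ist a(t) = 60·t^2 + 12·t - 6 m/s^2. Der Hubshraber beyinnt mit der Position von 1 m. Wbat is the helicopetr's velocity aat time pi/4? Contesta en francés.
Nous devons trouver la primitive de notre équation de l'accélération a(t) = -112·sin(4·t) 1 fois. L'intégrale de l'accélération est la vitesse. En utilisant v(0) = 28, nous obtenons v(t) = 28·cos(4·t). Nous avons la vitesse v(t) = 28·cos(4·t). En substituant t = pi/4: v(pi/4) = -28.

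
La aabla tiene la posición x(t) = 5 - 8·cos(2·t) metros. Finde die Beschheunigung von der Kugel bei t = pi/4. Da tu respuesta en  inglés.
Starting from position x(t) = 5 - 8·cos(2·t), we take 2 derivatives. Differentiating position, we get velocity: v(t) = 16·sin(2·t). Taking d/dt of v(t), we find a(t) = 32·cos(2·t). We have acceleration a(t) = 32·cos(2·t). Substituting t = pi/4: a(pi/4) = 0.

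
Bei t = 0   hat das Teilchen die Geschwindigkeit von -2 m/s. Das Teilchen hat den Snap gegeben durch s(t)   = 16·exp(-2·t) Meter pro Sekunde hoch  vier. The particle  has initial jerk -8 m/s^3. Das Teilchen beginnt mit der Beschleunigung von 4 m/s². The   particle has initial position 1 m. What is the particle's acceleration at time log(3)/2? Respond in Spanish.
Para resolver esto, necesitamos tomar 2 antiderivadas de nuestra ecuación del snap s(t) = 16·exp(-2·t). Integrando el snap y usando la condición inicial j(0) = -8, obtenemos j(t) = -8·exp(-2·t). La antiderivada de la sacudida es la aceleración. Usando a(0) = 4, obtenemos a(t) = 4·exp(-2·t). Usando a(t) = 4·exp(-2·t) y sustituyendo t = log(3)/2, encontramos a = 4/3.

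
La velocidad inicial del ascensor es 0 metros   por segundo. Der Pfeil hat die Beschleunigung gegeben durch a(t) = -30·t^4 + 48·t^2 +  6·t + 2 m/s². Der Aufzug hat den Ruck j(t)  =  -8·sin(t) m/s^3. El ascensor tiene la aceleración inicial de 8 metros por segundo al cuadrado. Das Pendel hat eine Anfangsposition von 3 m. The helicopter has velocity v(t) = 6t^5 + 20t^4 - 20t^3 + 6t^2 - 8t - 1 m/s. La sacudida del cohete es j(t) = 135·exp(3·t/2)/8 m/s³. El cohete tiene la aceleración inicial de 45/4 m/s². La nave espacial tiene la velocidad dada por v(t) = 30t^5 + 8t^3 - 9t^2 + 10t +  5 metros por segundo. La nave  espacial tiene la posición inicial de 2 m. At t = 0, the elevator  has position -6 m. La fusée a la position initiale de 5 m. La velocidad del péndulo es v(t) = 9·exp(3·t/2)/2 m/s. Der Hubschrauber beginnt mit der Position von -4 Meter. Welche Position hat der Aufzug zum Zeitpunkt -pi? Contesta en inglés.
Starting from jerk j(t) = -8·sin(t), we take 3 antiderivatives. Taking ∫j(t)dt and applying a(0) = 8, we find a(t) = 8·cos(t). The antiderivative of acceleration, with v(0) = 0, gives velocity: v(t) = 8·sin(t). The antiderivative of velocity, with x(0) = -6, gives position: x(t) = 2 - 8·cos(t). Using x(t) = 2 - 8·cos(t) and substituting t = -pi, we find x = 10.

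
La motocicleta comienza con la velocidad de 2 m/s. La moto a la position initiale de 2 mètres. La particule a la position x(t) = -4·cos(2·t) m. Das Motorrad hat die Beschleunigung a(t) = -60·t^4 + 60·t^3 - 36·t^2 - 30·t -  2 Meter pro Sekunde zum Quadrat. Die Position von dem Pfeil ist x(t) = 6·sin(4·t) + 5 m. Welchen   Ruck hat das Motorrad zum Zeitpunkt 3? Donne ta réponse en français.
Pour résoudre ceci, nous devons prendre 1 dérivée de notre équation de l'accélération a(t) = -60·t^4 + 60·t^3 - 36·t^2 - 30·t - 2. En dérivant l'accélération, nous obtenons le jerk: j(t) = -240·t^3 + 180·t^2 - 72·t - 30. Nous avons le jerk j(t) = -240·t^3 + 180·t^2 - 72·t - 30. En substituant t = 3: j(3) = -5106.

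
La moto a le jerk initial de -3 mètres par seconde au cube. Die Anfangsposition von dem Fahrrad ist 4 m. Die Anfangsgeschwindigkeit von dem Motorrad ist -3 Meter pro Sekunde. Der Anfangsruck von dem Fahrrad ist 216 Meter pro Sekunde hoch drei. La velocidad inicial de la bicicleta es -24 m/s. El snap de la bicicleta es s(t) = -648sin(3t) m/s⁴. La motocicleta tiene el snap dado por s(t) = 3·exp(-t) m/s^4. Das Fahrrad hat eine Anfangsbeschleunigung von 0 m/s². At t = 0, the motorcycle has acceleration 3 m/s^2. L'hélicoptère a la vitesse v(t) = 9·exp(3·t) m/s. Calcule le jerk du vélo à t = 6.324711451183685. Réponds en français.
Nous devons intégrer notre équation du snap s(t) = -648·sin(3·t) 1 fois. La primitive du snap, avec j(0) = 216, donne le jerk: j(t) = 216·cos(3·t). De l'équation du jerk j(t) = 216·cos(3·t), nous substituons t = 6.324711451183685 pour obtenir j = 214.326029794559.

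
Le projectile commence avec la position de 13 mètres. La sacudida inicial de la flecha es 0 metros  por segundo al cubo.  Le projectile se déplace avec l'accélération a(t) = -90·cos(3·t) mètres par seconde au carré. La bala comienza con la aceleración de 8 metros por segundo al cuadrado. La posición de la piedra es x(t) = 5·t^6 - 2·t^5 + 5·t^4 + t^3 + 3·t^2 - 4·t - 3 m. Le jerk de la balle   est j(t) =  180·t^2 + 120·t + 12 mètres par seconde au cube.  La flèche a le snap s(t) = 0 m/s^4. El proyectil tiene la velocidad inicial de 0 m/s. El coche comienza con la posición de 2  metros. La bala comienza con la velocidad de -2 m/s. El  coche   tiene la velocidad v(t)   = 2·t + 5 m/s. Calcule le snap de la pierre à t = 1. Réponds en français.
Pour résoudre ceci, nous devons prendre 4 dérivées de notre équation de la position x(t) = 5·t^6 - 2·t^5 + 5·t^4 + t^3 + 3·t^2 - 4·t - 3. La dérivée de la position donne la vitesse: v(t) = 30·t^5 - 10·t^4 + 20·t^3 + 3·t^2 + 6·t - 4. En dérivant la vitesse, nous obtenons l'accélération: a(t) = 150·t^4 - 40·t^3 + 60·t^2 + 6·t + 6. En dérivant l'accélération, nous obtenons le jerk: j(t) = 600·t^3 - 120·t^2 + 120·t + 6. En dérivant le jerk, nous obtenons le snap: s(t) = 1800·t^2 - 240·t + 120. Nous avons le snap s(t) = 1800·t^2 - 240·t + 120. En substituant t = 1: s(1) = 1680.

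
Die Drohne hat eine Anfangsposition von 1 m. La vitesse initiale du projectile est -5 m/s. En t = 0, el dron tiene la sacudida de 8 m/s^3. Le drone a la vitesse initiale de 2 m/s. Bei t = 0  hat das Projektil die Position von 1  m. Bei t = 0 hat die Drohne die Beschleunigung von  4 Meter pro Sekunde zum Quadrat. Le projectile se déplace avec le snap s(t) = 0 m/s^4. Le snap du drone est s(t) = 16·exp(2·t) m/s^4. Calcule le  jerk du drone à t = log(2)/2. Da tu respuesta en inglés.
We need to integrate our snap equation s(t) = 16·exp(2·t) 1 time. Integrating snap and using the initial condition j(0) = 8, we get j(t) = 8·exp(2·t). From the given jerk equation j(t) = 8·exp(2·t), we substitute t = log(2)/2 to get j = 16.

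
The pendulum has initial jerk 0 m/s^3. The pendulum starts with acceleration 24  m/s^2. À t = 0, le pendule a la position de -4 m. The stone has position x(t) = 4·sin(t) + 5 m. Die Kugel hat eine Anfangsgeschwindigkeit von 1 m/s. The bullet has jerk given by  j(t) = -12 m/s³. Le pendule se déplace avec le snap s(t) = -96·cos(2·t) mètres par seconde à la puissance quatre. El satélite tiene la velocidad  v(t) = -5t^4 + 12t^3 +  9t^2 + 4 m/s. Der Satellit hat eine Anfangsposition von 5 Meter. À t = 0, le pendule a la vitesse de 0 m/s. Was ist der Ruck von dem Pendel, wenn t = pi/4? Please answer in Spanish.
Debemos encontrar la integral de nuestra ecuación del snap s(t) = -96·cos(2·t) 1 vez. Tomando ∫s(t)dt y aplicando j(0) = 0, encontramos j(t) = -48·sin(2·t). De la ecuación de la sacudida j(t) = -48·sin(2·t), sustituimos t = pi/4 para obtener j = -48.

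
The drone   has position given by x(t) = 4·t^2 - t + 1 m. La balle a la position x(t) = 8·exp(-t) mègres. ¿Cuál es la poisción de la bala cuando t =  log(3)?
Tenemos la posición x(t) = 8·exp(-t). Sustituyendo t = log(3): x(log(3)) = 8/3.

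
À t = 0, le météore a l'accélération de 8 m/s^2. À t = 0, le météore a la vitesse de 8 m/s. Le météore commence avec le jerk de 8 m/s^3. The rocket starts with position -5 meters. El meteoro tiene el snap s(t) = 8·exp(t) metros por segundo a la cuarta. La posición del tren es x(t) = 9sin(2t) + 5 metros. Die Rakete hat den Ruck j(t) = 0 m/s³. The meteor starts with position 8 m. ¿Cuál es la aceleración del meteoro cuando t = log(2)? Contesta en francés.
Nous devons trouver l'intégrale de notre équation du snap s(t) = 8·exp(t) 2 fois. L'intégrale du snap est le jerk. En utilisant j(0) = 8, nous obtenons j(t) = 8·exp(t). En intégrant le jerk et en utilisant la condition initiale a(0) = 8, nous obtenons a(t) = 8·exp(t). De l'équation de l'accélération a(t) = 8·exp(t), nous substituons t = log(2) pour obtenir a = 16.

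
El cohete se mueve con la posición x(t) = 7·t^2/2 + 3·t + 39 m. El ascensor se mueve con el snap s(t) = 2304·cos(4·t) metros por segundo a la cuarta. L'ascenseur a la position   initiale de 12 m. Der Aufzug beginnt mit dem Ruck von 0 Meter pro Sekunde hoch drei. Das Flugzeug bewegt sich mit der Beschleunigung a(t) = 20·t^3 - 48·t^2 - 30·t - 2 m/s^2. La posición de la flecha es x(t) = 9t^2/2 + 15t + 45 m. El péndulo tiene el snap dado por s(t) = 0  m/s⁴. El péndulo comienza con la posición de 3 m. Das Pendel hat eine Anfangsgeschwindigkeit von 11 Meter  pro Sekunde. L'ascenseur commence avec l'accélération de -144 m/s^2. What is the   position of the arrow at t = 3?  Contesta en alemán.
Aus der Gleichung für die Position x(t) = 9·t^2/2 + 15·t + 45, setzen wir t = 3 ein und erhalten x = 261/2.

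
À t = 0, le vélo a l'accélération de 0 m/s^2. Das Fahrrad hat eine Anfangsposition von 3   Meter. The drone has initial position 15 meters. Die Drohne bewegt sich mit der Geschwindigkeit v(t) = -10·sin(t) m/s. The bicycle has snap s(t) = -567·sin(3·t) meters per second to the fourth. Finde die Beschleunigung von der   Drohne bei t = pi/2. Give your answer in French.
Pour résoudre ceci, nous devons prendre 1 dérivée de notre équation de la vitesse v(t) = -10·sin(t). En dérivant la vitesse, nous obtenons l'accélération: a(t) = -10·cos(t). En utilisant a(t) = -10·cos(t) et en substituant t = pi/2, nous trouvons a = 0.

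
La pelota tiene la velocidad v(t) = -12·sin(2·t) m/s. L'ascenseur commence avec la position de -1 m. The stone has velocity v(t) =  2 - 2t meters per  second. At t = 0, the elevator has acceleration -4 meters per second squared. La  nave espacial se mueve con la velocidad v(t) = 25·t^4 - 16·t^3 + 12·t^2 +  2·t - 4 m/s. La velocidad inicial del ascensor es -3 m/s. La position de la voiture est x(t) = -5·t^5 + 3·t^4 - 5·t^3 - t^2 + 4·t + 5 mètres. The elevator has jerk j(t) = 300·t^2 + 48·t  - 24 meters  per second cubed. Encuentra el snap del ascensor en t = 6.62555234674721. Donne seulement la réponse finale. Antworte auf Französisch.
s(6.62555234674721) = 4023.33140804833.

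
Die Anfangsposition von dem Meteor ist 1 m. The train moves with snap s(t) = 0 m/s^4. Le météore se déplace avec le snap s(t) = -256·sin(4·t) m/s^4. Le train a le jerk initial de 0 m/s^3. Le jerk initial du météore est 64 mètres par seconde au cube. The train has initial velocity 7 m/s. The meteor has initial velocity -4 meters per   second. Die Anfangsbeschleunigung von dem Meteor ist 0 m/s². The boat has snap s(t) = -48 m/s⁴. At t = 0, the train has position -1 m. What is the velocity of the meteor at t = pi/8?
To solve this, we need to take 3 integrals of our snap equation s(t) = -256·sin(4·t). Taking ∫s(t)dt and applying j(0) = 64, we find j(t) = 64·cos(4·t). Taking ∫j(t)dt and applying a(0) = 0, we find a(t) = 16·sin(4·t). Taking ∫a(t)dt and applying v(0) = -4, we find v(t) = -4·cos(4·t). From the given velocity equation v(t) = -4·cos(4·t), we substitute t = pi/8 to get v = 0.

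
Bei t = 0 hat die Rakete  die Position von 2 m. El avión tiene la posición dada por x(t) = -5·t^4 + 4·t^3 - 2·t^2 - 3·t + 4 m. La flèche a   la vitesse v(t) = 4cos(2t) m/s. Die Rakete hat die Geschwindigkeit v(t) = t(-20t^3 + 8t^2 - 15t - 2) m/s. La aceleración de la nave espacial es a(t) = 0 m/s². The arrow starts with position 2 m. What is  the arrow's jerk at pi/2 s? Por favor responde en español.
Debemos derivar nuestra ecuación de la velocidad v(t) = 4·cos(2·t) 2 veces. Derivando la velocidad, obtenemos la aceleración: a(t) = -8·sin(2·t). Derivando la aceleración, obtenemos la sacudida: j(t) = -16·cos(2·t). De la ecuación de la sacudida j(t) = -16·cos(2·t), sustituimos t = pi/2 para obtener j = 16.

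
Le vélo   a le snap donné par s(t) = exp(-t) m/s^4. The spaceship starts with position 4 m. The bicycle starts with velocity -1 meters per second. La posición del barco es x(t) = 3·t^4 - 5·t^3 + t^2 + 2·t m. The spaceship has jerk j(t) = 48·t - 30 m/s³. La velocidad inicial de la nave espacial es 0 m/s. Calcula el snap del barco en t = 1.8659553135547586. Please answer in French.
Nous devons dériver notre équation de la position x(t) = 3·t^4 - 5·t^3 + t^2 + 2·t 4 fois. La dérivée de la position donne la vitesse: v(t) = 12·t^3 - 15·t^2 + 2·t + 2. La dérivée de la vitesse donne l'accélération: a(t) = 36·t^2 - 30·t + 2. En prenant d/dt de a(t), nous trouvons j(t) = 72·t - 30. En dérivant le jerk, nous obtenons le snap: s(t) = 72. De l'équation du snap s(t) = 72, nous substituons t = 1.8659553135547586 pour obtenir s = 72.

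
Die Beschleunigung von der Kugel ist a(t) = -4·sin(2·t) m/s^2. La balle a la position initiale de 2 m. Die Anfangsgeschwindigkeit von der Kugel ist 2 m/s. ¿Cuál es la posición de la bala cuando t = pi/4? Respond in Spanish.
Debemos encontrar la integral de nuestra ecuación de la aceleración a(t) = -4·sin(2·t) 2 veces. Integrando la aceleración y usando la condición inicial v(0) = 2, obtenemos v(t) = 2·cos(2·t). Integrando la velocidad y usando la condición inicial x(0) = 2, obtenemos x(t) = sin(2·t) + 2. Tenemos la posición x(t) = sin(2·t) + 2. Sustituyendo t = pi/4: x(pi/4) = 3.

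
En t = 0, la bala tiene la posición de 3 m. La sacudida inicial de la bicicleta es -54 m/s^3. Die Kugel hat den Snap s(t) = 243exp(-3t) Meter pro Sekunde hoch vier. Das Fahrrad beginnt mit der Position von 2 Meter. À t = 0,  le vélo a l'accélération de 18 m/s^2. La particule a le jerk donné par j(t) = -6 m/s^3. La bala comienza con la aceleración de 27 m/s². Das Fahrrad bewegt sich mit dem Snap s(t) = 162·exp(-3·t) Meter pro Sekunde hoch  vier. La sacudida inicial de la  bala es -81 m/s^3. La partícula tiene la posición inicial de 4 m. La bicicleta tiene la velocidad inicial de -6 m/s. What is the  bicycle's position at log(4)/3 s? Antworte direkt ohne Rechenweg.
The position at t = log(4)/3 is x = 1/2.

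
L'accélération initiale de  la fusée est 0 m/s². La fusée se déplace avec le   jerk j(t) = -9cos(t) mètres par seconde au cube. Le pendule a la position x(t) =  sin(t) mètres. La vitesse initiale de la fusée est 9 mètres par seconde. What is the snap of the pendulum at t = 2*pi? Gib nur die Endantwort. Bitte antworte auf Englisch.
At t = 2*pi, s = 0.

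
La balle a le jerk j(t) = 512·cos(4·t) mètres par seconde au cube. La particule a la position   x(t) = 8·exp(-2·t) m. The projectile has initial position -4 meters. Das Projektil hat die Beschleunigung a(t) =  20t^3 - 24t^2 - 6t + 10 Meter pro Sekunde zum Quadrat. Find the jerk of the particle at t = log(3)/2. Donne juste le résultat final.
At t = log(3)/2, j = -64/3.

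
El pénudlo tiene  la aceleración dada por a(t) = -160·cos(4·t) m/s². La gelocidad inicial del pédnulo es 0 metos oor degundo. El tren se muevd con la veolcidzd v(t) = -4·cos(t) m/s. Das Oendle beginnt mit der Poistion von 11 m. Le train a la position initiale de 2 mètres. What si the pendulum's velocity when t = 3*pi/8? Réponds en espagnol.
Necesitamos integrar nuestra ecuación de la aceleración a(t) = -160·cos(4·t) 1 vez. Tomando ∫a(t)dt y aplicando v(0) = 0, encontramos v(t) = -40·sin(4·t). Usando v(t) = -40·sin(4·t) y sustituyendo t = 3*pi/8, encontramos v = 40.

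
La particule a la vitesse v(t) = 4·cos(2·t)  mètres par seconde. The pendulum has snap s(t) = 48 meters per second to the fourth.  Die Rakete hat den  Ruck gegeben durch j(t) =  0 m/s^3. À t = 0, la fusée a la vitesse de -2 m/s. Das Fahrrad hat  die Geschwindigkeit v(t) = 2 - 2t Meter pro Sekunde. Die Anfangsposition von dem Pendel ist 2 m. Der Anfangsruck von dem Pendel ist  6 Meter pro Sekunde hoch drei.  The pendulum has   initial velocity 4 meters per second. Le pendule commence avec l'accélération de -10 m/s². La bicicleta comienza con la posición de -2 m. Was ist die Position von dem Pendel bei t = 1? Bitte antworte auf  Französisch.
Nous devons intégrer notre équation du snap s(t) = 48 4 fois. En prenant ∫s(t)dt et en appliquant j(0) = 6, nous trouvons j(t) = 48·t + 6. En prenant ∫j(t)dt et en appliquant a(0) = -10, nous trouvons a(t) = 24·t^2 + 6·t - 10. La primitive de l'accélération, avec v(0) = 4, donne la vitesse: v(t) = 8·t^3 + 3·t^2 - 10·t + 4. En intégrant la vitesse et en utilisant la condition initiale x(0) = 2, nous obtenons x(t) = 2·t^4 + t^3 - 5·t^2 + 4·t + 2. De l'équation de la position x(t) = 2·t^4 + t^3 - 5·t^2 + 4·t + 2, nous substituons t = 1 pour obtenir x = 4.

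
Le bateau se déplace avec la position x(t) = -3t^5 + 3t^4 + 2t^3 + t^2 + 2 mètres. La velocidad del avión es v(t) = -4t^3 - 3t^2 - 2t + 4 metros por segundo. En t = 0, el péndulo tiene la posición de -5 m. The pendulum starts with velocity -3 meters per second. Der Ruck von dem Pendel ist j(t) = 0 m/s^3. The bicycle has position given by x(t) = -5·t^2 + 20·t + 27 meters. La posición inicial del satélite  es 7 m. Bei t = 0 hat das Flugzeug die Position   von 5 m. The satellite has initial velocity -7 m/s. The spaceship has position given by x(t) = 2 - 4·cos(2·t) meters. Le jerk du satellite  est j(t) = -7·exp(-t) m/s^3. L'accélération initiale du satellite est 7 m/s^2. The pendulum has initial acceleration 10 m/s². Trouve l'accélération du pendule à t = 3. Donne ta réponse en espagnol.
Necesitamos integrar nuestra ecuación de la sacudida j(t) = 0 1 vez. La integral de la sacudida, con a(0) = 10, da la aceleración: a(t) = 10. De la ecuación de la aceleración a(t) = 10, sustituimos t = 3 para obtener a = 10.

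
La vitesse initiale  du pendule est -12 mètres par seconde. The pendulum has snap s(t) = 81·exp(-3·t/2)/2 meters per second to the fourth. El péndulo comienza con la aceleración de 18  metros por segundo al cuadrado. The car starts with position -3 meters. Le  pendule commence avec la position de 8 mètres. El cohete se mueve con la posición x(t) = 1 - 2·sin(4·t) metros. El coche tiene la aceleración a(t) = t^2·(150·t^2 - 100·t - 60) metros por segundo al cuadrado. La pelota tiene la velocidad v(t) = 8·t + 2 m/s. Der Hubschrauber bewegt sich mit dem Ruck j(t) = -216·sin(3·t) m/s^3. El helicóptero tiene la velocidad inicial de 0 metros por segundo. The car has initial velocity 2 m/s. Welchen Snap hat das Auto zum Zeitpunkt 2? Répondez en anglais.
To solve this, we need to take 2 derivatives of our acceleration equation a(t) = t^2·(150·t^2 - 100·t - 60). Differentiating acceleration, we get jerk: j(t) = t^2·(300·t - 100) + 2·t·(150·t^2 - 100·t - 60). Differentiating jerk, we get snap: s(t) = 600·t^2 + 4·t·(300·t - 100) - 200·t - 120. From the given snap equation s(t) = 600·t^2 + 4·t·(300·t - 100) - 200·t - 120, we substitute t = 2 to get s = 5880.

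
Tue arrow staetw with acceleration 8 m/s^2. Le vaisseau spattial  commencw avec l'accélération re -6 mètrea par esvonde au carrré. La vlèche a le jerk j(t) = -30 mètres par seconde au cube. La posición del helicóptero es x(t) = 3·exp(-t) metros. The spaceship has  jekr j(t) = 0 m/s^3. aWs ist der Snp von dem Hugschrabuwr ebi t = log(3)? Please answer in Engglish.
We must differentiate our position equation x(t) = 3·exp(-t) 4 times. The derivative of position gives velocity: v(t) = -3·exp(-t). Differentiating velocity, we get acceleration: a(t) = 3·exp(-t). Differentiating acceleration, we get jerk: j(t) = -3·exp(-t). The derivative of jerk gives snap: s(t) = 3·exp(-t). Using s(t) = 3·exp(-t) and substituting t = log(3), we find s = 1.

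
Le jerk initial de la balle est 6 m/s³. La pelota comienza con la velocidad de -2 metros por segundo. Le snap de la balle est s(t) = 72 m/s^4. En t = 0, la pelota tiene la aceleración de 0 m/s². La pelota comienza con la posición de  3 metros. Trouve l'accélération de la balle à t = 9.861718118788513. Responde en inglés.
To find the answer, we compute 2 integrals of s(t) = 72. Taking ∫s(t)dt and applying j(0) = 6, we find j(t) = 72·t + 6. Integrating jerk and using the initial condition a(0) = 0, we get a(t) = 6·t·(6·t + 1). We have acceleration a(t) = 6·t·(6·t + 1). Substituting t = 9.861718118788513: a(9.861718118788513) = 3560.29574187263.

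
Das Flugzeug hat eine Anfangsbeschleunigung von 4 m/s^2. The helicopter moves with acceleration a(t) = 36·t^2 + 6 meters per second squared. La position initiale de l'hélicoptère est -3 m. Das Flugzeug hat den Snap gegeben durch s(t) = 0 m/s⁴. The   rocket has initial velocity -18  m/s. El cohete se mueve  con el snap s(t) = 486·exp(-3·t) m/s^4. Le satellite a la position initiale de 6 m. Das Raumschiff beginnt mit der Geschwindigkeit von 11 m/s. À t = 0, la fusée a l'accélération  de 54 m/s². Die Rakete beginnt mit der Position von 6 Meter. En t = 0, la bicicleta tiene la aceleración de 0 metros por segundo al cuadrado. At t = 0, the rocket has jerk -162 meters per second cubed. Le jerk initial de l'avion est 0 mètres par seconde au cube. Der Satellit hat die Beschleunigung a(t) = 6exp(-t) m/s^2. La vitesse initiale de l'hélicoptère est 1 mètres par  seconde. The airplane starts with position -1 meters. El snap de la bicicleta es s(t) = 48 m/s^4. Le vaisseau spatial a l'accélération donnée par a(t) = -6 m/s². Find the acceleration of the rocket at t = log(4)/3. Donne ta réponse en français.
En partant du snap s(t) = 486·exp(-3·t), nous prenons 2 primitives. La primitive du snap, avec j(0) = -162, donne le jerk: j(t) = -162·exp(-3·t). La primitive du jerk, avec a(0) = 54, donne l'accélération: a(t) = 54·exp(-3·t). Nous avons l'accélération a(t) = 54·exp(-3·t). En substituant t = log(4)/3: a(log(4)/3) = 27/2.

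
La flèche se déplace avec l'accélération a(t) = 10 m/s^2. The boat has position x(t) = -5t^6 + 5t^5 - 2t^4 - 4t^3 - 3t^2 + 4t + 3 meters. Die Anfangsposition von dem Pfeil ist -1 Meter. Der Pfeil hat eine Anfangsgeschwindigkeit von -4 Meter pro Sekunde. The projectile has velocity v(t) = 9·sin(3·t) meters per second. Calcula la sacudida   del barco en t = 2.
Partiendo de la posición x(t) = -5·t^6 + 5·t^5 - 2·t^4 - 4·t^3 - 3·t^2 + 4·t + 3, tomamos 3 derivadas. La derivada de la posición da la velocidad: v(t) = -30·t^5 + 25·t^4 - 8·t^3 - 12·t^2 - 6·t + 4. La derivada de la velocidad da la aceleración: a(t) = -150·t^4 + 100·t^3 - 24·t^2 - 24·t - 6. Tomando d/dt de a(t), encontramos j(t) = -600·t^3 + 300·t^2 - 48·t - 24. Usando j(t) = -600·t^3 + 300·t^2 - 48·t - 24 y sustituyendo t = 2, encontramos j = -3720.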